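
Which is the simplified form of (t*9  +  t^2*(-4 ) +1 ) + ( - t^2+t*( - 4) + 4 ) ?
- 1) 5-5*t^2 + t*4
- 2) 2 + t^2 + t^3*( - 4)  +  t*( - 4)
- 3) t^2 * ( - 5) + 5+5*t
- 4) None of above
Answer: 3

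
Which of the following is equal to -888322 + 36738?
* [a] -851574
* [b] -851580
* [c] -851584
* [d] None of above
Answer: c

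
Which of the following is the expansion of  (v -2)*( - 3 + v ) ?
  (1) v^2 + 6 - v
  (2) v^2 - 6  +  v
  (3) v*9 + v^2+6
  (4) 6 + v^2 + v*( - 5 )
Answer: 4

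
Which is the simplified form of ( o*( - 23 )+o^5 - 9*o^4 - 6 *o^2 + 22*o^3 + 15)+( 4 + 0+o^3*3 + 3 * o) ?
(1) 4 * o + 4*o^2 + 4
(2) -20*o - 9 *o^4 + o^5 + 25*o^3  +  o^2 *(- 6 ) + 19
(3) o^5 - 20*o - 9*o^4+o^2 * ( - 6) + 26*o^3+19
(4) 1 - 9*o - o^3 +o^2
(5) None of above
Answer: 2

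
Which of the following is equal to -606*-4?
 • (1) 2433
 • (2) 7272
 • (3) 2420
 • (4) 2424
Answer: 4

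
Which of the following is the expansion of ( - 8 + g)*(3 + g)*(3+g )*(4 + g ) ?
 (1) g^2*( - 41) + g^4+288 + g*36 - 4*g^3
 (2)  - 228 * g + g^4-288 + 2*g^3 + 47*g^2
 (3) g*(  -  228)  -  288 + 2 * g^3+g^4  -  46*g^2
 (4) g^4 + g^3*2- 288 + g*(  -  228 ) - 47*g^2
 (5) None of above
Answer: 4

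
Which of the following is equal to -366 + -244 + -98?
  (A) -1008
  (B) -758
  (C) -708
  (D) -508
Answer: C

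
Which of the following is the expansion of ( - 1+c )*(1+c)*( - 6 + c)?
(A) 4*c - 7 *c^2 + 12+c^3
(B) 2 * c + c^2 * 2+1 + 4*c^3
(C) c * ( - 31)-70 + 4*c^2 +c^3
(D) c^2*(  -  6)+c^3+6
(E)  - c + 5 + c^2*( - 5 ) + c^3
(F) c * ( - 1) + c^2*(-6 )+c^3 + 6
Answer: F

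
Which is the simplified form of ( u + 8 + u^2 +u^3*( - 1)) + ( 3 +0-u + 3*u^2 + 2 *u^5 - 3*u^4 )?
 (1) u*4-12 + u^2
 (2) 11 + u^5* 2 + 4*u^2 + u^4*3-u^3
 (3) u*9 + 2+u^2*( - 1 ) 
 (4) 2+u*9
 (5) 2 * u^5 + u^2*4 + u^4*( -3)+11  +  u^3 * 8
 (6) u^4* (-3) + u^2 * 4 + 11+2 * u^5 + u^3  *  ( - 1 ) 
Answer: 6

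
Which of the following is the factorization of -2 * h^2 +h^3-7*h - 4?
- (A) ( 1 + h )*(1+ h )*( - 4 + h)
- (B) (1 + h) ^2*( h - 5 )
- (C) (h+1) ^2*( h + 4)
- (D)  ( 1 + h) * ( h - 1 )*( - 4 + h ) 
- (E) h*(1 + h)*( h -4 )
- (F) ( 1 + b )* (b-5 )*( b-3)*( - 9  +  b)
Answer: A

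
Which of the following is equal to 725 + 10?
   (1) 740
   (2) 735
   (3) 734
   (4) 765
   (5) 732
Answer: 2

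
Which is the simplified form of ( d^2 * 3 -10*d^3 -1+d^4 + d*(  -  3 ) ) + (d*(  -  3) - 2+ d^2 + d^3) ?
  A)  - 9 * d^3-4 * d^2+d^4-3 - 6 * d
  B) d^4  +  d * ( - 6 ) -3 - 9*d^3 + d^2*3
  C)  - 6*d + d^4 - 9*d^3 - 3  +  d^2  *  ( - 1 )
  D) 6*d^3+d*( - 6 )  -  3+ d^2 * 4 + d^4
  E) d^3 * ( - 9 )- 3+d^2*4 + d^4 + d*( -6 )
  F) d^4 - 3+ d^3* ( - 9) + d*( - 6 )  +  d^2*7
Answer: E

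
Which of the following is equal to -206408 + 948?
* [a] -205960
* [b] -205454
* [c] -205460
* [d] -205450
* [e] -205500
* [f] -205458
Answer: c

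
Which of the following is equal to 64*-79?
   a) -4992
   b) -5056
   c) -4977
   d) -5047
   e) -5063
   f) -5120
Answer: b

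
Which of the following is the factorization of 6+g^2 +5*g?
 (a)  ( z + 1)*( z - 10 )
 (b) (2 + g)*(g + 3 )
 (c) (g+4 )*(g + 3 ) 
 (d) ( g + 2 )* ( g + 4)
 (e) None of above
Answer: b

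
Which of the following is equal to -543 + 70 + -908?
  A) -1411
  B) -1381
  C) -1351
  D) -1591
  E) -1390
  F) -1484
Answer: B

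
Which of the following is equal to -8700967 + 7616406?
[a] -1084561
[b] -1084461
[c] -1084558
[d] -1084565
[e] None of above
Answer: a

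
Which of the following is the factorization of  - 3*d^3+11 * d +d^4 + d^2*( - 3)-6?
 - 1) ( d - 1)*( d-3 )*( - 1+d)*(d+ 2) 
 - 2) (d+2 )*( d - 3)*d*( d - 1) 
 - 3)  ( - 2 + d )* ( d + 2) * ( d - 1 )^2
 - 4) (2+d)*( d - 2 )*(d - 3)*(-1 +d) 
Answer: 1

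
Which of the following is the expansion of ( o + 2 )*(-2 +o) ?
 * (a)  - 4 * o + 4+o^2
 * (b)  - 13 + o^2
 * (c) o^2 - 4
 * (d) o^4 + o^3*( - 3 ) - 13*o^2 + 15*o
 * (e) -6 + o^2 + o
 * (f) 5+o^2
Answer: c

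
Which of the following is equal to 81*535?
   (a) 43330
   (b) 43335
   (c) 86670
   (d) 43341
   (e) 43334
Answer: b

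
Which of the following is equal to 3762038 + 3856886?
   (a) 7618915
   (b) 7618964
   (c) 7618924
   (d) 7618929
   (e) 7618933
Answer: c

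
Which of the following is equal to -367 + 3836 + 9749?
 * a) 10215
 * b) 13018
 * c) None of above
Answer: c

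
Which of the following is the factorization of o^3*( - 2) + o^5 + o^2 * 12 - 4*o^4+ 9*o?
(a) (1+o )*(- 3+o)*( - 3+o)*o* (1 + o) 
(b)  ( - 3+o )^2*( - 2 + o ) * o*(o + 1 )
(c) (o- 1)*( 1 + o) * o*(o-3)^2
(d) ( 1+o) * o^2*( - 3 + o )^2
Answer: a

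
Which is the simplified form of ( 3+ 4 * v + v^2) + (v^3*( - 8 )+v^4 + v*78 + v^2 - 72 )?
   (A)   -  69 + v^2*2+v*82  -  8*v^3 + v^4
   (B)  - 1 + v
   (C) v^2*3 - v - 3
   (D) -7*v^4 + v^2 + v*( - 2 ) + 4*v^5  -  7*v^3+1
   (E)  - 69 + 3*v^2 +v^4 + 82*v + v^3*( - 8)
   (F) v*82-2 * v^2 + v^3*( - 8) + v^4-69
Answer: A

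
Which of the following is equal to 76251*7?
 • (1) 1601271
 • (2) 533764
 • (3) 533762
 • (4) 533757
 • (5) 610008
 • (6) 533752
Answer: 4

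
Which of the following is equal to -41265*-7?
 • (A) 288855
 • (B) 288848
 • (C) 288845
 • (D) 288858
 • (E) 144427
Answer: A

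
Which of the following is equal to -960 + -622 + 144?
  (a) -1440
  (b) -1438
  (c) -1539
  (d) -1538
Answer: b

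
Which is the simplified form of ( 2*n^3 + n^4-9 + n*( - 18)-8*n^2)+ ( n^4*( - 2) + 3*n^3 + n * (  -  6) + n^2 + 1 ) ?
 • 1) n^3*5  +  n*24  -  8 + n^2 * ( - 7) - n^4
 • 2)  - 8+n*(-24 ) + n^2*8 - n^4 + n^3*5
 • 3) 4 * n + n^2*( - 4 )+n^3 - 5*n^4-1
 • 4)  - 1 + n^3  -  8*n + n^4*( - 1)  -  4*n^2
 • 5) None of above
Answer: 5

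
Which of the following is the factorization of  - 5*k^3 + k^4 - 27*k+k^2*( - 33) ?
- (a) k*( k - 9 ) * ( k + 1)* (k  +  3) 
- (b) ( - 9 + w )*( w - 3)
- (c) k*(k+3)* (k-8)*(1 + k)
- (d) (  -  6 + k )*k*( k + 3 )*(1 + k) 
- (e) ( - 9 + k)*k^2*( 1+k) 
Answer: a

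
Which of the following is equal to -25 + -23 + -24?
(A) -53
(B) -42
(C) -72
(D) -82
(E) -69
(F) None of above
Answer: C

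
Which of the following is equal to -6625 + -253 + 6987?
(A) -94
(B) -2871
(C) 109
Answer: C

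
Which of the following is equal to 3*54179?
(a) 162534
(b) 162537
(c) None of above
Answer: b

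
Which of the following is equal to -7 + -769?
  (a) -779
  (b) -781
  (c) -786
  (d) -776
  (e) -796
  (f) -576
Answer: d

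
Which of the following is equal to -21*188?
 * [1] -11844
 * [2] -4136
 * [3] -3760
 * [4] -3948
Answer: 4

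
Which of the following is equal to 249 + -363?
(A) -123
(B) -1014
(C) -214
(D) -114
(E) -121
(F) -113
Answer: D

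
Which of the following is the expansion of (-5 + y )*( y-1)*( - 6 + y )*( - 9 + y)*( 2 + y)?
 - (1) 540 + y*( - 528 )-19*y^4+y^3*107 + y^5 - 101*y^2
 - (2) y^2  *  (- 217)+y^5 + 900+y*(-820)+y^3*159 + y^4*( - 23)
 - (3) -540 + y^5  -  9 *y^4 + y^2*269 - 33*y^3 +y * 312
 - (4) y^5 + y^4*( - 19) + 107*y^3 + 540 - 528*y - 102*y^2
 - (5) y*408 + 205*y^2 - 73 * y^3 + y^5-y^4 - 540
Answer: 1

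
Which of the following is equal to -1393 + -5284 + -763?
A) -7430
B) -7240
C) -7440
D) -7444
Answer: C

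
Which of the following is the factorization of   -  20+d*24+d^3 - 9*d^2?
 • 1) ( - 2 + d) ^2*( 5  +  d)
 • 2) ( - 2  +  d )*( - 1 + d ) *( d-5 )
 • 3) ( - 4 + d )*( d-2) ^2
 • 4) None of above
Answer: 4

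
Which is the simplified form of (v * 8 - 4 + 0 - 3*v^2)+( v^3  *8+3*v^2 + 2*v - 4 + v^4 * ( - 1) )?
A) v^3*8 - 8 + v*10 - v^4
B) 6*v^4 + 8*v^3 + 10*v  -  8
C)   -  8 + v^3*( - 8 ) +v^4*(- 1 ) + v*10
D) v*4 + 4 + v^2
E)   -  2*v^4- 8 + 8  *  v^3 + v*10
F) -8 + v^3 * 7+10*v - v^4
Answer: A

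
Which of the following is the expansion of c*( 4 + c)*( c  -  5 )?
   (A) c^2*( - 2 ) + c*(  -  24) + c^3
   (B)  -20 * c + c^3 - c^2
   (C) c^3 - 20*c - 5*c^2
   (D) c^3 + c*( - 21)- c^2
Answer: B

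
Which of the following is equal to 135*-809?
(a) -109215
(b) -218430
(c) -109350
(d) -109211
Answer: a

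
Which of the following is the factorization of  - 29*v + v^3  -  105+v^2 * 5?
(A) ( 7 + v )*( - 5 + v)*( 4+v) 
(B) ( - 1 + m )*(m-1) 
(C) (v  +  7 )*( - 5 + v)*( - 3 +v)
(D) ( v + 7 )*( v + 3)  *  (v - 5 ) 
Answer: D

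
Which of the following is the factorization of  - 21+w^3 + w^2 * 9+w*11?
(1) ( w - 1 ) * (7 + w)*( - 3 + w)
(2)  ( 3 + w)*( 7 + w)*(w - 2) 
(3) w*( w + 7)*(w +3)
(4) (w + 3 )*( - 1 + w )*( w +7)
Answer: 4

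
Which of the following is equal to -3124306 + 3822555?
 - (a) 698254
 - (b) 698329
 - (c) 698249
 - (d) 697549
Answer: c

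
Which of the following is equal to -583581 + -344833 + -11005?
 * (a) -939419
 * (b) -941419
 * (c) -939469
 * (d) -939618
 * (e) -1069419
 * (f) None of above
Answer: a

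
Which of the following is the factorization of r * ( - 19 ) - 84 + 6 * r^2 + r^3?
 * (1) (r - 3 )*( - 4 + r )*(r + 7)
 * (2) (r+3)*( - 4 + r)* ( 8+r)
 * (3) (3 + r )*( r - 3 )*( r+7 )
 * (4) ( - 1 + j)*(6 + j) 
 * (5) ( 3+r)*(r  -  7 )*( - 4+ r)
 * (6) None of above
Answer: 6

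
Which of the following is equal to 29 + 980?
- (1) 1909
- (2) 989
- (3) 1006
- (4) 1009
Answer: 4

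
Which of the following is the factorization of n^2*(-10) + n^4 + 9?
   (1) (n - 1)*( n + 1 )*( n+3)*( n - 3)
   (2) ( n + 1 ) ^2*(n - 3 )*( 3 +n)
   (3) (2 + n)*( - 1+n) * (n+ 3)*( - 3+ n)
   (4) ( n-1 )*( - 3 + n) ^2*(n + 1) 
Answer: 1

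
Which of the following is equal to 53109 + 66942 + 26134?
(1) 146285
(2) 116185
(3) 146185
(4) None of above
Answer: 3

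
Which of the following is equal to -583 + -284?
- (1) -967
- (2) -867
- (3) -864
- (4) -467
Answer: 2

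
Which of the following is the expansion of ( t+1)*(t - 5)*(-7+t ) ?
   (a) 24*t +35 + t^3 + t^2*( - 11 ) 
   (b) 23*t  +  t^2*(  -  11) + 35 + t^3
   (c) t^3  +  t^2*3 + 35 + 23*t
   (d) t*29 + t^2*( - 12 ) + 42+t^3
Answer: b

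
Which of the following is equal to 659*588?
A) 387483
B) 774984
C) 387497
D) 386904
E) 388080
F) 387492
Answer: F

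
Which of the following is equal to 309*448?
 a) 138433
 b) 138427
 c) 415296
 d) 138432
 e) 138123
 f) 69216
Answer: d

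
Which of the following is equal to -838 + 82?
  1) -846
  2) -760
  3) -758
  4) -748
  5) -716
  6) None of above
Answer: 6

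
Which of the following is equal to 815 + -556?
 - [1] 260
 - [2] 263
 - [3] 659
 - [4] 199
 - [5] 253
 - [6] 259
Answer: 6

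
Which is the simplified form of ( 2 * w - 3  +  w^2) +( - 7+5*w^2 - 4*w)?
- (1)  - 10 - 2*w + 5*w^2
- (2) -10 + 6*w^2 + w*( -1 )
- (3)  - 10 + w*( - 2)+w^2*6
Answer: 3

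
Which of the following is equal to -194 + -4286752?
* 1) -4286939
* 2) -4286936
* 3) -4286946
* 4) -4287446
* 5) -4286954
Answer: 3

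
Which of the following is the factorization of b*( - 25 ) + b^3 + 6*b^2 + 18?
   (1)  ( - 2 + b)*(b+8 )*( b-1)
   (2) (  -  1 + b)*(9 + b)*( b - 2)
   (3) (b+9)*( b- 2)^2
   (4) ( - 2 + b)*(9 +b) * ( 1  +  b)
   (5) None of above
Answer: 2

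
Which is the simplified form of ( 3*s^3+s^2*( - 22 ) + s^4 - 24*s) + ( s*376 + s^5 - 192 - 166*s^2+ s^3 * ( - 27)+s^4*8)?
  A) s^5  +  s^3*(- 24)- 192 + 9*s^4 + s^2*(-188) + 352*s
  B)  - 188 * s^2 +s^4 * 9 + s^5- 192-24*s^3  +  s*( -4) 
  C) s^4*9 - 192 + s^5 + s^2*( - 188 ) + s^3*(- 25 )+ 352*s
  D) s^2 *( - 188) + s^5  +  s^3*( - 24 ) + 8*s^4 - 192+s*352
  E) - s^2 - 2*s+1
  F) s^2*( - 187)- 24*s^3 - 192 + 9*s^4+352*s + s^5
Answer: A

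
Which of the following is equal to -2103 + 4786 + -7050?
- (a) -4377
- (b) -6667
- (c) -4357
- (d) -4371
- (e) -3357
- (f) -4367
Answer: f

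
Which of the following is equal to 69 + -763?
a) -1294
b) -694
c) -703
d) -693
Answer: b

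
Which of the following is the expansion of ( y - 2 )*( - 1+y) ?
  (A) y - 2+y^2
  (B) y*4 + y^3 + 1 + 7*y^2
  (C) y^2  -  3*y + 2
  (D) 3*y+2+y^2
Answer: C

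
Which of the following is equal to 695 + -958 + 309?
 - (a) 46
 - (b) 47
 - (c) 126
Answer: a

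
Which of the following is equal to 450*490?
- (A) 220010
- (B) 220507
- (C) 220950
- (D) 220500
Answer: D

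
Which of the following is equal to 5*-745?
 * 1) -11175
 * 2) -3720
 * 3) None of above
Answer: 3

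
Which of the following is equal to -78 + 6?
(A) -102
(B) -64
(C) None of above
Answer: C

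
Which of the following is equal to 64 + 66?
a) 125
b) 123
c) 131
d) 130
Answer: d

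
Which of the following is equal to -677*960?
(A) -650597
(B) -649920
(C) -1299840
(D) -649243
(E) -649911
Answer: B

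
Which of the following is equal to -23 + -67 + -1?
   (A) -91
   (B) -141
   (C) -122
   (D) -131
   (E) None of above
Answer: A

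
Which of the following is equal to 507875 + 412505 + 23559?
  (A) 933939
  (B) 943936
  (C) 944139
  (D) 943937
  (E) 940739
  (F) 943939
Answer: F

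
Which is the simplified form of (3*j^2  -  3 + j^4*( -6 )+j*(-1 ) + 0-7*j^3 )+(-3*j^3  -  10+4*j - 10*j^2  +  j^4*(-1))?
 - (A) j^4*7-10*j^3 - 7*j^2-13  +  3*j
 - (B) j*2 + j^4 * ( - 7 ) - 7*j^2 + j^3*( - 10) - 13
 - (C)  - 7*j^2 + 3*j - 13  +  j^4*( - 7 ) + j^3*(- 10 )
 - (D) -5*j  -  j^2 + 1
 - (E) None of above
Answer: C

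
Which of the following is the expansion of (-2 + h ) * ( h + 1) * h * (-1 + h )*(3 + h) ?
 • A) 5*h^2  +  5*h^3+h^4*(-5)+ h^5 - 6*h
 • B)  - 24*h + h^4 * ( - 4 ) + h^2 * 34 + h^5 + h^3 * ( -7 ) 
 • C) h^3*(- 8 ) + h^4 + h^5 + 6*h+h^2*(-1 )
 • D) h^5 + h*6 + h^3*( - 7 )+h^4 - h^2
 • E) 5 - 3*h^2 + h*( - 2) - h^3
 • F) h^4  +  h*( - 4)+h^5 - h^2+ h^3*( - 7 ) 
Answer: D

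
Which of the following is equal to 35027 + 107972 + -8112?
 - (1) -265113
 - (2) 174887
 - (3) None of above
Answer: 3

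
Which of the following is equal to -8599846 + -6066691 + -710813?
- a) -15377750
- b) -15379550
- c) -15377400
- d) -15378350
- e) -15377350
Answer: e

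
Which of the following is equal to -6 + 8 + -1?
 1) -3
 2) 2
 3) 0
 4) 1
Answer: 4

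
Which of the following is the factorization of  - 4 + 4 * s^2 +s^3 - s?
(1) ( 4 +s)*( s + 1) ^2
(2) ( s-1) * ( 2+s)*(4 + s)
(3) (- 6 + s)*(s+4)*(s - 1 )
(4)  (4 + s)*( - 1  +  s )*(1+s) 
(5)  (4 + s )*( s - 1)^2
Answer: 4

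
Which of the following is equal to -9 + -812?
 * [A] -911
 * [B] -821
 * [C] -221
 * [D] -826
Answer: B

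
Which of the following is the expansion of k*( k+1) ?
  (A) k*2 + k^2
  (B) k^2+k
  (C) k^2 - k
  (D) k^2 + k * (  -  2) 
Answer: B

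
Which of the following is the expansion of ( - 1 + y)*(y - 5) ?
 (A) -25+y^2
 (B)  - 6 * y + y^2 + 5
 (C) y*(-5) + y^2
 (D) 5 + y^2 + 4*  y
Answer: B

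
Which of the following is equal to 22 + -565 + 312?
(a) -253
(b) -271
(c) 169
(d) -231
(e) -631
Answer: d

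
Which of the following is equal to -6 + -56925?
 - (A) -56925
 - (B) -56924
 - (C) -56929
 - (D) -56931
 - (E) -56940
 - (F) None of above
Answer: D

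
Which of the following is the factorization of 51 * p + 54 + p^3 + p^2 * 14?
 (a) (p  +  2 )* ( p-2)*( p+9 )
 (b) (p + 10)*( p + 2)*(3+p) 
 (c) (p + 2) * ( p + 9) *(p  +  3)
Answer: c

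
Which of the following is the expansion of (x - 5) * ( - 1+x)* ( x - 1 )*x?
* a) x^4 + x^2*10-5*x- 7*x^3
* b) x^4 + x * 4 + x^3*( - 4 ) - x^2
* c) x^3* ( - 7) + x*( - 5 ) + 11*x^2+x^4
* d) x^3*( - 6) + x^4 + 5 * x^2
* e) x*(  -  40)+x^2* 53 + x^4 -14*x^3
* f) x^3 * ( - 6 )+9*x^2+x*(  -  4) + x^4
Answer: c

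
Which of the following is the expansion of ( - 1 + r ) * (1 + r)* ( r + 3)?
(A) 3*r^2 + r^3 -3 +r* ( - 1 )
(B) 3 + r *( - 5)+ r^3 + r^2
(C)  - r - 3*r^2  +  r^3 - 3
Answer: A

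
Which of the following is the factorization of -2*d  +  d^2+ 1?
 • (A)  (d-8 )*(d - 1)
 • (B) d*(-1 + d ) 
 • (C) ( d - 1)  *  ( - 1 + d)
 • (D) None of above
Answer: C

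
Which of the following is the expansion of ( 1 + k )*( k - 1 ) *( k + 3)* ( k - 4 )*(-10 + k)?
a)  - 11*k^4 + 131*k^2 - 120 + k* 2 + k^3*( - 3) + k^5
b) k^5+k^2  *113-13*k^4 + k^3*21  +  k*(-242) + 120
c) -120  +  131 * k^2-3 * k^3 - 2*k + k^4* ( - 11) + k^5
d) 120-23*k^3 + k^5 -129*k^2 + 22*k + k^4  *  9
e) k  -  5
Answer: a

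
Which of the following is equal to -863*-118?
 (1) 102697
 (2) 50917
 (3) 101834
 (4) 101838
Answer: 3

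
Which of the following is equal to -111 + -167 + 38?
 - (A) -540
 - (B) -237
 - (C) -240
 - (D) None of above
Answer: C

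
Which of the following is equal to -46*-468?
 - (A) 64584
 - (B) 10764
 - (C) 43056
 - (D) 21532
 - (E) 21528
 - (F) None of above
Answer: E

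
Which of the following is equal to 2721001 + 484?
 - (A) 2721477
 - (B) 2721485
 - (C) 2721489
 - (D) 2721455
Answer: B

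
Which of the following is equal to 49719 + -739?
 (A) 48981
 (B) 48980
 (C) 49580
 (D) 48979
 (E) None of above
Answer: B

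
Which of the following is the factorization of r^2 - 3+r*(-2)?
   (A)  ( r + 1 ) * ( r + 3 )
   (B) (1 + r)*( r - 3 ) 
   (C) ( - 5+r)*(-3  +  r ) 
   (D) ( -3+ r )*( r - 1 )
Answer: B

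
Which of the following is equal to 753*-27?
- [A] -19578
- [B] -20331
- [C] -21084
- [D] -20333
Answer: B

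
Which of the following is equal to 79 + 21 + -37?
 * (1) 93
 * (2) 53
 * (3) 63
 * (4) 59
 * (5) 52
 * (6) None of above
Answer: 3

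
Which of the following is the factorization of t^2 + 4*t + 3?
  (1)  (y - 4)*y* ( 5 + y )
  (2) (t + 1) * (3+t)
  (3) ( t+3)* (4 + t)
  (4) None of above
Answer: 2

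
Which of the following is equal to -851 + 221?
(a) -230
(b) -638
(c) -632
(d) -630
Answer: d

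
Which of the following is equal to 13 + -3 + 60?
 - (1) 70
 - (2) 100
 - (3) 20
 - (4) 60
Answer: 1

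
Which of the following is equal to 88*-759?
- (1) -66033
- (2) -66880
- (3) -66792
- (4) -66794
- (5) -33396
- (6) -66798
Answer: 3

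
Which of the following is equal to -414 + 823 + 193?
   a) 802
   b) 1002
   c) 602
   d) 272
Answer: c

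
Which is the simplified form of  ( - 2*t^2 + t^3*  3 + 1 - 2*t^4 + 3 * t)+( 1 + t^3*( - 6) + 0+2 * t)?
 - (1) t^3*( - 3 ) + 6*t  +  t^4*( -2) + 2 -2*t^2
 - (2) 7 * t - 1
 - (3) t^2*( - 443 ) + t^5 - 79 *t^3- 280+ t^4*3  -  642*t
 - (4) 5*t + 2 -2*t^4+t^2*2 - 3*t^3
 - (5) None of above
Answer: 5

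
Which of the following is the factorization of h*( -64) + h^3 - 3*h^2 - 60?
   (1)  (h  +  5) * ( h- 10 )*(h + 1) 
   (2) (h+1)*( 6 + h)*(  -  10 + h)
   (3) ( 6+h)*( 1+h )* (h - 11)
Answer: 2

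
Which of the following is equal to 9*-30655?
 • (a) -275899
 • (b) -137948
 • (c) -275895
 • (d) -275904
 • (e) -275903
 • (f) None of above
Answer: c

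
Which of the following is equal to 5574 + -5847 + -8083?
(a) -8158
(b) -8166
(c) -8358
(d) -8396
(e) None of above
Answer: e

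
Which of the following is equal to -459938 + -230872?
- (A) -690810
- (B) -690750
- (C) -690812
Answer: A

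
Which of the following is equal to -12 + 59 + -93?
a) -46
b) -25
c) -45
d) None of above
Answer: a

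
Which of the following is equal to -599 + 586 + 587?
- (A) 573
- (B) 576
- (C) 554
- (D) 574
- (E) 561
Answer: D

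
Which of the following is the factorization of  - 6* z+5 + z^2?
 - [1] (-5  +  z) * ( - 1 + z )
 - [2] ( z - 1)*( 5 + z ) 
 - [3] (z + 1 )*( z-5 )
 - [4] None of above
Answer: 1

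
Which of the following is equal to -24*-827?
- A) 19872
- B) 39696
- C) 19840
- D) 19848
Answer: D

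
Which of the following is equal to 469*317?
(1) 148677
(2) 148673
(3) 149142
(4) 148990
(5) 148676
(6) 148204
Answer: 2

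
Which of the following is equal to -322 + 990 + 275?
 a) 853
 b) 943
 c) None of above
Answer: b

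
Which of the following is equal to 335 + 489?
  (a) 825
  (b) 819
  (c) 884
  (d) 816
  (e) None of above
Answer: e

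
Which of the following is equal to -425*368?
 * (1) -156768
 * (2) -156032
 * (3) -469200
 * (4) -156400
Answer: 4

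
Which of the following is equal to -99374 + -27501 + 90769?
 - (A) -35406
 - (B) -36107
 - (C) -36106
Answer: C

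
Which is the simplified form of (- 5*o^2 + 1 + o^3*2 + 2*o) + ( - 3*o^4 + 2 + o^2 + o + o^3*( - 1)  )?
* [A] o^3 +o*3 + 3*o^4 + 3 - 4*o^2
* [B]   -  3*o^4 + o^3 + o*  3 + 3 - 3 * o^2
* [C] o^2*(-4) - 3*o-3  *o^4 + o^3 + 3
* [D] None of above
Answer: D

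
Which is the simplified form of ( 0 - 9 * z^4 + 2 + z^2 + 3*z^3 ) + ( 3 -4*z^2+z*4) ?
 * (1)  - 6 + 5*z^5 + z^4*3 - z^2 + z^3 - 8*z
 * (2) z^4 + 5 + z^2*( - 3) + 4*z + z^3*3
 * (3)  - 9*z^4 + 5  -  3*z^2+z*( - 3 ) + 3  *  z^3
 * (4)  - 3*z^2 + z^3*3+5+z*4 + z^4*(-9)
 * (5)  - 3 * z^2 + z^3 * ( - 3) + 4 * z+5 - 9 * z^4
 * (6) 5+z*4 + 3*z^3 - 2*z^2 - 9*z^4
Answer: 4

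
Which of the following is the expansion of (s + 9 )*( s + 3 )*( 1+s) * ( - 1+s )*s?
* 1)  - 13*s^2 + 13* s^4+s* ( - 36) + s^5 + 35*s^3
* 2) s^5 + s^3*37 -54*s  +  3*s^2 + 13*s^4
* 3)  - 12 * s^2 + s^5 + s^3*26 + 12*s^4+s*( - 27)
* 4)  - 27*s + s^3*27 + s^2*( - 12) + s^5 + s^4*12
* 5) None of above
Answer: 3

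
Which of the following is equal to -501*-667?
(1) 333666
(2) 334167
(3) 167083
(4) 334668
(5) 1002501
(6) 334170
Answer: 2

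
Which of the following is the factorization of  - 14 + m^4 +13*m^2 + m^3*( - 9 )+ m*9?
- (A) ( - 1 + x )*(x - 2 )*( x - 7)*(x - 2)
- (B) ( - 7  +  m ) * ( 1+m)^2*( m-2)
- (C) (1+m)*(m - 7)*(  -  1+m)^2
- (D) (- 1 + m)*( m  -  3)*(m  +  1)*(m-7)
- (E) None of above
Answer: E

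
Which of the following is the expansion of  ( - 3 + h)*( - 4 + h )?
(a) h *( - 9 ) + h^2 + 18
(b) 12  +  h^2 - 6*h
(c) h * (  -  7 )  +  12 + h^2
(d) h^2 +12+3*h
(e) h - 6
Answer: c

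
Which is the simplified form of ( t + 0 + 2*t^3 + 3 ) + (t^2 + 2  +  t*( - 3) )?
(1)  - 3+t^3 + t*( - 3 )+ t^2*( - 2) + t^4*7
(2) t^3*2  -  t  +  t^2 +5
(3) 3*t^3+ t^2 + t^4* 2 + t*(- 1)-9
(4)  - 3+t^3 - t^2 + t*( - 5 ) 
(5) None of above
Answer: 5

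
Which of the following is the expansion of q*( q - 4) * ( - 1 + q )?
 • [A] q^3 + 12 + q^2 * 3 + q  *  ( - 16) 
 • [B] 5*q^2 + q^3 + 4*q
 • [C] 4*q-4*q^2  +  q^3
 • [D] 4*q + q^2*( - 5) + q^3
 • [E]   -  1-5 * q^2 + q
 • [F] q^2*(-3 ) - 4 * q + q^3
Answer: D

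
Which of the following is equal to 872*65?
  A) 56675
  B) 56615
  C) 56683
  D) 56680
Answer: D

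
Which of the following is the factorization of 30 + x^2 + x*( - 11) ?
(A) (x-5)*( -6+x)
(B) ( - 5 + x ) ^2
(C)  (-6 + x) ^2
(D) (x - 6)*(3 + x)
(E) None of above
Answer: A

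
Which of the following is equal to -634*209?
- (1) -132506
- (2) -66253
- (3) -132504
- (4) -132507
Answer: 1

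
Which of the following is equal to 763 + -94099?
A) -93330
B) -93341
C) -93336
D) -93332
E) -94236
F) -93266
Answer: C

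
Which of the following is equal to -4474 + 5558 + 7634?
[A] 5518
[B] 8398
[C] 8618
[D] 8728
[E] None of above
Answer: E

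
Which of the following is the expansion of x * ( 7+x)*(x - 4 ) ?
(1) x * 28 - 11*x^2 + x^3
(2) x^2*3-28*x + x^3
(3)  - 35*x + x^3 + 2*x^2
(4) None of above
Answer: 2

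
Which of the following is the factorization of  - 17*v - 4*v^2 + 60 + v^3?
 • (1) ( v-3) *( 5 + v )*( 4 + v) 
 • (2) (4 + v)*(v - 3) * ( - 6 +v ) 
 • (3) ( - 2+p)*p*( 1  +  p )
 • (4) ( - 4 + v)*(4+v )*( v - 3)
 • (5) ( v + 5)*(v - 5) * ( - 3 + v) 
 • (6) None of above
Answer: 6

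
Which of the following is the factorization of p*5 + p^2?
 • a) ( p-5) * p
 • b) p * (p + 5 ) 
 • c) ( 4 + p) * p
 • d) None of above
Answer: b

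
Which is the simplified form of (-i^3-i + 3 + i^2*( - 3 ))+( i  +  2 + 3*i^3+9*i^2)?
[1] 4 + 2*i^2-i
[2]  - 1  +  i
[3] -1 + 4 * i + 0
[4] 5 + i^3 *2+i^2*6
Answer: 4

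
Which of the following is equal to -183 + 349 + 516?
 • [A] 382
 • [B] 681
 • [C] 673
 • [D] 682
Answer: D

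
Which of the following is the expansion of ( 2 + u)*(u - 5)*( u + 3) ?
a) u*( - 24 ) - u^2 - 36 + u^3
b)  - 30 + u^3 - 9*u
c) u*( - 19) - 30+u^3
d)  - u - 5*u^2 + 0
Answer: c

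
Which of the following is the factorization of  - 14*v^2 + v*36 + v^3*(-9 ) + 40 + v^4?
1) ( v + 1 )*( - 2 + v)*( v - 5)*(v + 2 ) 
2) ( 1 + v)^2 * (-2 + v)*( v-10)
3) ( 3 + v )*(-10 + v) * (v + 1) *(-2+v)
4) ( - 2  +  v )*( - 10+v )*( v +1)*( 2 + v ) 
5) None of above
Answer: 4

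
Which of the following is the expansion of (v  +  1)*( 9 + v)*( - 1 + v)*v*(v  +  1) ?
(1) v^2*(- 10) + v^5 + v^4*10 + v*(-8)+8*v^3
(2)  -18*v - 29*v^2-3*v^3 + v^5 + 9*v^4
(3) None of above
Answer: 3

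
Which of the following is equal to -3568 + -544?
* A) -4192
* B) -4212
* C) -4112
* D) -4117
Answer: C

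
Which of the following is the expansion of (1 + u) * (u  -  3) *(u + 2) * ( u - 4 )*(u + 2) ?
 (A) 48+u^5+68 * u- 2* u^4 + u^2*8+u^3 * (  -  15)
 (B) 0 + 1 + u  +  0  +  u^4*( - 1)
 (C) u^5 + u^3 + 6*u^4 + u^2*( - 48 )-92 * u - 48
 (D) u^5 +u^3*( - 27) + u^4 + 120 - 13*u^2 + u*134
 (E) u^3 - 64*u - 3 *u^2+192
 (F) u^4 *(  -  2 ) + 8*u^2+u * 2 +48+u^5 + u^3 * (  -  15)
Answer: A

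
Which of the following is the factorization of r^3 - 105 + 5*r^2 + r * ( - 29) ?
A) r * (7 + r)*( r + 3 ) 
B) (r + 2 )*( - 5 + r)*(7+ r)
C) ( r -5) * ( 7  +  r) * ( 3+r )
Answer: C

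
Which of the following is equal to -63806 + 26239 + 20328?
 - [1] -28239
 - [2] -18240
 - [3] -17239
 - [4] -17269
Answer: 3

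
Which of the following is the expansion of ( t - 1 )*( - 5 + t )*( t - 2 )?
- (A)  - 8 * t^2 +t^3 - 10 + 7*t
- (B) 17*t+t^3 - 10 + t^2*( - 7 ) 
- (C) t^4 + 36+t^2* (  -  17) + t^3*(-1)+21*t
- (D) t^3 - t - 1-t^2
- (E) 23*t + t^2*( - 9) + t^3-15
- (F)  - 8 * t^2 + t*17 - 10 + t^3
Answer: F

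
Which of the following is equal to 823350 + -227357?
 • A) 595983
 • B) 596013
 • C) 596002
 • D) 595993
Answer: D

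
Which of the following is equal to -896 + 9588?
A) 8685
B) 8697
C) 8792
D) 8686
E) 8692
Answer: E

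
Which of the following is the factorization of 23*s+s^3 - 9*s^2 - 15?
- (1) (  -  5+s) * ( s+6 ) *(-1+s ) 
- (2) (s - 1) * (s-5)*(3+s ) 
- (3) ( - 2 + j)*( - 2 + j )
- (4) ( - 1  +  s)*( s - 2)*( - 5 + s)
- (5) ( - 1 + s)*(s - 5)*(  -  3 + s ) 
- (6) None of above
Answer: 5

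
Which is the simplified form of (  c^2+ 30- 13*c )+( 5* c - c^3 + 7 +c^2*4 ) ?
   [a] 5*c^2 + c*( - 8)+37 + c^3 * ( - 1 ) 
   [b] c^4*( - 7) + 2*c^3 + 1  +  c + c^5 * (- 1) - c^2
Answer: a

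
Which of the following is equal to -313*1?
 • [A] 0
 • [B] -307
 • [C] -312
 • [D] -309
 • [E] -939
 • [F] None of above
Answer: F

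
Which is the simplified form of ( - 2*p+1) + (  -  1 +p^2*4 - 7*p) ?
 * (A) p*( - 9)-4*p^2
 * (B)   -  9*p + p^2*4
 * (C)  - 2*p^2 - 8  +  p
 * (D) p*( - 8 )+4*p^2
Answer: B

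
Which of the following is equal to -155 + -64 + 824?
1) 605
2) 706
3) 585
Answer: 1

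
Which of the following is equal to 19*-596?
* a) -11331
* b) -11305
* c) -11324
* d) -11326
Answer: c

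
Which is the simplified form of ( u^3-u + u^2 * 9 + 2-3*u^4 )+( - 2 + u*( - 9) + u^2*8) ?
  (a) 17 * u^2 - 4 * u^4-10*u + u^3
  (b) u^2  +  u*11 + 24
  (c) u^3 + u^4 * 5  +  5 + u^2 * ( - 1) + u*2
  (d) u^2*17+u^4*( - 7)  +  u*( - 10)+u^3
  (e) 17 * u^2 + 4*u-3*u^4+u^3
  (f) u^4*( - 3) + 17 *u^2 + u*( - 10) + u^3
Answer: f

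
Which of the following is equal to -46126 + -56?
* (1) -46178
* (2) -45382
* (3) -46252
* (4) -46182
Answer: 4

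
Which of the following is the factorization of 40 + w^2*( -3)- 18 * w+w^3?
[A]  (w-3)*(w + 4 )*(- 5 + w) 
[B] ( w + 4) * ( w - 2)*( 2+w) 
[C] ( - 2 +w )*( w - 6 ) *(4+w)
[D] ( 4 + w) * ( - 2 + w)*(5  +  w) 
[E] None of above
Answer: E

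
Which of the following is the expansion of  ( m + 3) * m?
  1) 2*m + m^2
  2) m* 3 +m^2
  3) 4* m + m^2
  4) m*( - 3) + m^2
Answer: 2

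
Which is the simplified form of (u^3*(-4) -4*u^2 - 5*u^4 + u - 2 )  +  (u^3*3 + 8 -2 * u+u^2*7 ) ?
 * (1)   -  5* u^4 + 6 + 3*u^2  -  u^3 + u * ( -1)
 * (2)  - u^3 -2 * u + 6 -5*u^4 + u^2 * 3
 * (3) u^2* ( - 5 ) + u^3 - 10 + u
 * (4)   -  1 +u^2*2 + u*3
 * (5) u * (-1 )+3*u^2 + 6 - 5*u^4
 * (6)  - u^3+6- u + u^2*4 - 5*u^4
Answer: 1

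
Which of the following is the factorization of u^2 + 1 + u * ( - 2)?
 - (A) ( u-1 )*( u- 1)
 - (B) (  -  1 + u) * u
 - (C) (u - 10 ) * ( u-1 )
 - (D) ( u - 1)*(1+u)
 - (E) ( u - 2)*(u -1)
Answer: A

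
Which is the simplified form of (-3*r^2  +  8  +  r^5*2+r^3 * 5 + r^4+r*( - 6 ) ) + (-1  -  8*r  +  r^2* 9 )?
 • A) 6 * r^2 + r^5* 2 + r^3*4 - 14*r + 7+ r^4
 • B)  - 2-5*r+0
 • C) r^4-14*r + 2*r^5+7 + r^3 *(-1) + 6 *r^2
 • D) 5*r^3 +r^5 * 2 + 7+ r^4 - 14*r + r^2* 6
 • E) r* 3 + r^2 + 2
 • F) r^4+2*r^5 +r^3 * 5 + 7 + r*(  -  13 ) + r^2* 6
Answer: D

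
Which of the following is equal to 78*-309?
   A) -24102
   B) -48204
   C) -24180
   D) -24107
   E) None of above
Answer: A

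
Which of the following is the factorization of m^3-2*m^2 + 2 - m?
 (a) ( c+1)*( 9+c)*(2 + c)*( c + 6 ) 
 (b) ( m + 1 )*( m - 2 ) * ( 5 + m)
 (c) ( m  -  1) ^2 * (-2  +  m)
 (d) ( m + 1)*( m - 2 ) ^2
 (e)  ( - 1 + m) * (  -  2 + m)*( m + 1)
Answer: e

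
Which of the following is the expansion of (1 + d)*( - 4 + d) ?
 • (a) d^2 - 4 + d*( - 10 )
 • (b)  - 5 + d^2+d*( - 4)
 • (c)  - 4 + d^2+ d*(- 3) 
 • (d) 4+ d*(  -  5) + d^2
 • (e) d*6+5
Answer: c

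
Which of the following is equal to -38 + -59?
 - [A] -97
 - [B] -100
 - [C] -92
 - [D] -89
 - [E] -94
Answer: A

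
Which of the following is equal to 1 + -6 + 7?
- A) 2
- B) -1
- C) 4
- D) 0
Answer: A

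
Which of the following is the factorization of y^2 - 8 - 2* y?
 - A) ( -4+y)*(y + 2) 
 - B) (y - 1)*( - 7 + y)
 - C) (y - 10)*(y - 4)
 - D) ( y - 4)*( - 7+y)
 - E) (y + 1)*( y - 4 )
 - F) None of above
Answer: A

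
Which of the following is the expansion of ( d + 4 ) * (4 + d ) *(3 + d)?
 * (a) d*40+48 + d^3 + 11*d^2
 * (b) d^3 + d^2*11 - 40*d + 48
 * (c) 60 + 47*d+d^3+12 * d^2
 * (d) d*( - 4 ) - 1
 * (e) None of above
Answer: a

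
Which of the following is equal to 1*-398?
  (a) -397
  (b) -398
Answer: b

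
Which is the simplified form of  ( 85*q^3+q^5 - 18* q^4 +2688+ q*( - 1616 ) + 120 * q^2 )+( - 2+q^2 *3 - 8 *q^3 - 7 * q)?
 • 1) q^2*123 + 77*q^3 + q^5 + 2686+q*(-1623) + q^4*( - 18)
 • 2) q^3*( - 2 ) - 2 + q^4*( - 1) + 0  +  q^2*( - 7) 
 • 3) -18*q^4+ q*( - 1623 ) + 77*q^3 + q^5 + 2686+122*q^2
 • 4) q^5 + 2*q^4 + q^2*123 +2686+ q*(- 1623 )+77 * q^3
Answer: 1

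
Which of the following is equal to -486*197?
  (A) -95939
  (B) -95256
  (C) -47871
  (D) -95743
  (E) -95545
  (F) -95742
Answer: F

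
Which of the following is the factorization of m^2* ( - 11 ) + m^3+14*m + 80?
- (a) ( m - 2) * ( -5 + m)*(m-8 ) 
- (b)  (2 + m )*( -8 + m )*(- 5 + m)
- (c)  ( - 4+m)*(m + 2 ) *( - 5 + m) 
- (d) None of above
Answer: b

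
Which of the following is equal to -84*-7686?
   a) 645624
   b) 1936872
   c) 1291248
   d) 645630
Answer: a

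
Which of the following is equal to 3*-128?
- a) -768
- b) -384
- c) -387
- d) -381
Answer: b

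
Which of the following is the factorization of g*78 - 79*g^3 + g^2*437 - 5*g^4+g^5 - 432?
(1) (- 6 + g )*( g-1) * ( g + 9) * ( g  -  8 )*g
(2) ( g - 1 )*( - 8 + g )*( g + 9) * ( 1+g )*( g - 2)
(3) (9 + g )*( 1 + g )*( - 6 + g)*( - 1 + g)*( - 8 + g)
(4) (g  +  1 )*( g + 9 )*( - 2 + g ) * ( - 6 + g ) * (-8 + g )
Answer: 3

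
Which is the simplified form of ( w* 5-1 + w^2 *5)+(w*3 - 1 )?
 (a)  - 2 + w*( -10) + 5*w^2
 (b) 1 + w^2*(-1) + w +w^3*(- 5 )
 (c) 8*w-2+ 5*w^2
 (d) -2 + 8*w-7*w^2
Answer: c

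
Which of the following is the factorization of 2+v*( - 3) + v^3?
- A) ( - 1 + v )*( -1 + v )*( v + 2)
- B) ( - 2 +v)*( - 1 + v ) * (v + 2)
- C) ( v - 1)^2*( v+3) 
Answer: A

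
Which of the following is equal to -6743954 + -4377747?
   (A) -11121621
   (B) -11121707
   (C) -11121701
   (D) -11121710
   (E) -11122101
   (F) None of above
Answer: C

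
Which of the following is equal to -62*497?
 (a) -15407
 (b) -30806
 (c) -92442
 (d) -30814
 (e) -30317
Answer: d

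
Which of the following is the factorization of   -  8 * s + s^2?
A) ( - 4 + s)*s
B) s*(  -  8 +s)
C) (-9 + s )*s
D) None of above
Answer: B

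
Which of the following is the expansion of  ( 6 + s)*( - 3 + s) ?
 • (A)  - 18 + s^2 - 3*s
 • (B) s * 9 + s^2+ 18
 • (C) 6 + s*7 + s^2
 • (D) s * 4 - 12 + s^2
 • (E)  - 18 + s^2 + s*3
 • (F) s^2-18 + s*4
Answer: E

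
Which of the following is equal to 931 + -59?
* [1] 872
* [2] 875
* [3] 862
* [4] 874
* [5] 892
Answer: 1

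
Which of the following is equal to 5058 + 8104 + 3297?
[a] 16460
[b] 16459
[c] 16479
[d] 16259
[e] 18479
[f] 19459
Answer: b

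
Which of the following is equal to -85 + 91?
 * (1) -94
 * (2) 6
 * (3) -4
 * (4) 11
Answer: 2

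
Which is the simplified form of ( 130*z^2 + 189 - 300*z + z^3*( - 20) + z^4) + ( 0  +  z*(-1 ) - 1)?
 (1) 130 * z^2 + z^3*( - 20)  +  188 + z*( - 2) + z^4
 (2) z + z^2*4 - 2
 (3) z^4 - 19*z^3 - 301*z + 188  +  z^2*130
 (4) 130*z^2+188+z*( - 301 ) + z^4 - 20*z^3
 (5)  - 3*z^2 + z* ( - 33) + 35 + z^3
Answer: 4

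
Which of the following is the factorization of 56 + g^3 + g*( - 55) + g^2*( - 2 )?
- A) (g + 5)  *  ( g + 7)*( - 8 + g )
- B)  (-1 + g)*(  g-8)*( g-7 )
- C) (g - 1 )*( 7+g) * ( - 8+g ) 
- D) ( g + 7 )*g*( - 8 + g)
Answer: C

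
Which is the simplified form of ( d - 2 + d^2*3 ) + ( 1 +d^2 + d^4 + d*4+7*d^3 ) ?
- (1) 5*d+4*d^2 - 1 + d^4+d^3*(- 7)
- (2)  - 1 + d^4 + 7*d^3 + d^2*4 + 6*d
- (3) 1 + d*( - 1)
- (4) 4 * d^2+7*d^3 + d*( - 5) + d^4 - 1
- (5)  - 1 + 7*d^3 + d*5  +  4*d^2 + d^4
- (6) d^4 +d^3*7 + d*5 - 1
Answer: 5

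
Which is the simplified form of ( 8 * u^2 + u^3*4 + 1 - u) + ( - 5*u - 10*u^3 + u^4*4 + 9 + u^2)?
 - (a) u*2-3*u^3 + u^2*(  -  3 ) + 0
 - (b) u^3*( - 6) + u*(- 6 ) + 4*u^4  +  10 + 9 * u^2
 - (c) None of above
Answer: b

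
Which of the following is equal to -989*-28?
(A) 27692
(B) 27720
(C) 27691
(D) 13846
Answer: A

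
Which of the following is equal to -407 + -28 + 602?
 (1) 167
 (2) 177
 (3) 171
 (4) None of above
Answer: 1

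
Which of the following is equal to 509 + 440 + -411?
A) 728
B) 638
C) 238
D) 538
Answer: D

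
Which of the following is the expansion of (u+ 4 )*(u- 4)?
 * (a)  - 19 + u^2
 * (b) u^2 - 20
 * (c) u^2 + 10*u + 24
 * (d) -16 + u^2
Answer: d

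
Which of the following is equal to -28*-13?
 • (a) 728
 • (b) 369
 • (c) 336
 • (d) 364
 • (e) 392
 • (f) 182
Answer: d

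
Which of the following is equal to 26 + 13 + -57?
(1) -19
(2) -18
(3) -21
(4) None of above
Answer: 2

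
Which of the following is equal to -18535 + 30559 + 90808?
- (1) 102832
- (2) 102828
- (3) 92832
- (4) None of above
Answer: 1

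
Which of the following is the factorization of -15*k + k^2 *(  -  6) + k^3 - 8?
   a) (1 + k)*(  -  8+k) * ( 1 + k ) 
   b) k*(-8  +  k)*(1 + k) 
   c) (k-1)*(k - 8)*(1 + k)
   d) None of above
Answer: a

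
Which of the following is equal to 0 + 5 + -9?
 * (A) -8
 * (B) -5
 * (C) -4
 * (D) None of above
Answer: C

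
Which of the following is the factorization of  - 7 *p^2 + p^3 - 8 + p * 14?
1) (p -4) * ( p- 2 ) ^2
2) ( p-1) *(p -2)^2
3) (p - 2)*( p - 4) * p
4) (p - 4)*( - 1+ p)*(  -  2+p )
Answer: 4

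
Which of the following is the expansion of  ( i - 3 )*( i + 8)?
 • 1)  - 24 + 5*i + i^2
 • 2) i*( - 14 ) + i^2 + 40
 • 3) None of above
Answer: 1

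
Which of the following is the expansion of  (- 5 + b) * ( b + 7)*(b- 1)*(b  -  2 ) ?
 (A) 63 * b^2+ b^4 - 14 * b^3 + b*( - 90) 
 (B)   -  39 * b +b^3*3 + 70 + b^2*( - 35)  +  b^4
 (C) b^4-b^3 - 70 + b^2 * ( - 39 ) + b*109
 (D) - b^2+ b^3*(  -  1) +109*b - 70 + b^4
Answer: C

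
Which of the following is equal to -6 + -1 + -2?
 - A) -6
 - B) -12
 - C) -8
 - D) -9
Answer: D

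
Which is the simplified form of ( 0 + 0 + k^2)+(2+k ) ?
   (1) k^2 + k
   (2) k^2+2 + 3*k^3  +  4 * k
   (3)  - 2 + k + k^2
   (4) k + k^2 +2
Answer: 4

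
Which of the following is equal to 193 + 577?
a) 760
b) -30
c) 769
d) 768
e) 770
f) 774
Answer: e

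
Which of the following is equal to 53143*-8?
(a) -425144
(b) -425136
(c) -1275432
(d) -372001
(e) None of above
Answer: a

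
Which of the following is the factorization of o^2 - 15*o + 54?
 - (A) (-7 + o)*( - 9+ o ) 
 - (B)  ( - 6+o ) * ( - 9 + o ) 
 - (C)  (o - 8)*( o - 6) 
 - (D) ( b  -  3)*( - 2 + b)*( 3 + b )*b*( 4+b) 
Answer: B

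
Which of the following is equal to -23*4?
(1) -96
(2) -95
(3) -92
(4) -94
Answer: 3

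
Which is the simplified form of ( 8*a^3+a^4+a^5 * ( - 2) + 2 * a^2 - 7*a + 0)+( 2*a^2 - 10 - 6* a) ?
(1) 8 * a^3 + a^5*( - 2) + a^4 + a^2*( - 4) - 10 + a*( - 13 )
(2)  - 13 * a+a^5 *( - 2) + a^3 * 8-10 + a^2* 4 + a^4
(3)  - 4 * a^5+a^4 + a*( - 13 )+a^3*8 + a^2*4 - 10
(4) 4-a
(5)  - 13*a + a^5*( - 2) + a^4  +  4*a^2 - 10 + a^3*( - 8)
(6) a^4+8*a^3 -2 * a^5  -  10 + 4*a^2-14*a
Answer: 2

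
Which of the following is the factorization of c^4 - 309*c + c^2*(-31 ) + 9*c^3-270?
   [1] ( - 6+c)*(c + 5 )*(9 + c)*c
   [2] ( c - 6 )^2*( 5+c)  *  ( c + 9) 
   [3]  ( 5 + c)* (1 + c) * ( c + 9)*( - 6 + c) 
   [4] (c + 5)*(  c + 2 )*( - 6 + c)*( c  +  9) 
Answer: 3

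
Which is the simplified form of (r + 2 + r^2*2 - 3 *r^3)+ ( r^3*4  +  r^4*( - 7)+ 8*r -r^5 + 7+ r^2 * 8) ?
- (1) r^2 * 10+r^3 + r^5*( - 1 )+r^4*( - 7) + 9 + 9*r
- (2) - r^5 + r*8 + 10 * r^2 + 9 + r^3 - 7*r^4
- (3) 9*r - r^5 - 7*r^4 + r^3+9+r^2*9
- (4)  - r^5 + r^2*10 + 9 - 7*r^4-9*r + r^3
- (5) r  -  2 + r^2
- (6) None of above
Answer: 1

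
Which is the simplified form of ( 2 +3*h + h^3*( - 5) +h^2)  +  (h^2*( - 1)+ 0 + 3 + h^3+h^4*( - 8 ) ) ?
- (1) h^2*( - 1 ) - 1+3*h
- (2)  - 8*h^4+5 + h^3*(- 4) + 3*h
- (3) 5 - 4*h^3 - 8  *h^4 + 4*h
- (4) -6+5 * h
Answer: 2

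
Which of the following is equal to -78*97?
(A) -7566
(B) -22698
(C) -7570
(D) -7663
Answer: A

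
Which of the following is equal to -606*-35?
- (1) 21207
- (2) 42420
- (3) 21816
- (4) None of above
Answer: 4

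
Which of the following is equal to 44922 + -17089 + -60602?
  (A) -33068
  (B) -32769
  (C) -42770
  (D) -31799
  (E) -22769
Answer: B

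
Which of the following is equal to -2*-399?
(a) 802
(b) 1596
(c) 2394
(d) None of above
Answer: d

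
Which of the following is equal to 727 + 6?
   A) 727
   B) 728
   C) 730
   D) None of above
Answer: D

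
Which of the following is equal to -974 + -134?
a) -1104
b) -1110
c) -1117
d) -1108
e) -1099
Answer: d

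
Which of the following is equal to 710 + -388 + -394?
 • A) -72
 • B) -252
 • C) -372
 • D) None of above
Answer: A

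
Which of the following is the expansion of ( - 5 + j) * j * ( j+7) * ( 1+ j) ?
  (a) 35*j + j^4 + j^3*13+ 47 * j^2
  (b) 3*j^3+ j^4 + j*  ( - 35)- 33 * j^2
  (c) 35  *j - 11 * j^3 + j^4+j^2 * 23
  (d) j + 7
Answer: b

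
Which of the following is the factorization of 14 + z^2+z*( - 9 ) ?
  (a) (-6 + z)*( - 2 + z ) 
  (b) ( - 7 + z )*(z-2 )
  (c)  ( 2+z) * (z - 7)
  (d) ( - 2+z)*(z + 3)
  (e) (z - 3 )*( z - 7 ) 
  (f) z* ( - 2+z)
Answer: b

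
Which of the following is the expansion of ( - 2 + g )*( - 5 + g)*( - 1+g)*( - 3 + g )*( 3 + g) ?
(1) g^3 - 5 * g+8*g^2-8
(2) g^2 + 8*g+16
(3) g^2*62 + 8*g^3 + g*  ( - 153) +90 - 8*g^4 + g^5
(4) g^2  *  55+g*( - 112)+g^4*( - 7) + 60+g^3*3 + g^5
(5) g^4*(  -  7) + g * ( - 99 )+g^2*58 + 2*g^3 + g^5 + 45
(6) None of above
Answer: 3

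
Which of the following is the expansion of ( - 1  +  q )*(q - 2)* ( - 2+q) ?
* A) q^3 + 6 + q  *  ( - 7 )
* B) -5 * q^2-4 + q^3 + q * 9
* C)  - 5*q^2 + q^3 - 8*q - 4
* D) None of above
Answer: D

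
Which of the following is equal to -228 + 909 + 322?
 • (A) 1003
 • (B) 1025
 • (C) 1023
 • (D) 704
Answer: A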